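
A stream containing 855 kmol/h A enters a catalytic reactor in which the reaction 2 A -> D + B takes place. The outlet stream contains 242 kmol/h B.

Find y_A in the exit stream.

0.434

For B: n = n₀ + 1ξ → 242 = 0 + 1ξ, giving ξ = 242 kmol/h.
Outlet amounts (n = n₀ + ν ξ):
  A: 855 − 2(242) = 371
  D: 0 + 1(242) = 242
  B: 0 + 1(242) = 242
Total out = 855 kmol/h; y_A = 371 / 855 = 0.4339.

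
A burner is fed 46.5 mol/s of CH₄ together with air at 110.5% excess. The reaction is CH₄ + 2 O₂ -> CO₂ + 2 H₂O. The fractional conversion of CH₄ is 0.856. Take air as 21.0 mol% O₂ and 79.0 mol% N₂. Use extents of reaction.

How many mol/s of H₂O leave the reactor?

79.6 mol/s

Stoichiometric O₂ = 2 × 46.5 = 93 mol/s; O₂ fed = 93 × 2.105 = 195.8 mol/s.
N₂ fed = 195.8 × 79/21 = 736.4 mol/s.
Fuel reacted = 0.856 × 46.5 → ξ = 39.8 mol/s.
Outlet (n = n₀ + ν ξ):
  CH₄: 46.5 − 1(39.8) = 6.696
  O₂: 195.8 − 2(39.8) = 116.2
  N₂: 736.4 (inert)
  CO₂: 0 + 1(39.8) = 39.8
  H₂O: 0 + 2(39.8) = 79.61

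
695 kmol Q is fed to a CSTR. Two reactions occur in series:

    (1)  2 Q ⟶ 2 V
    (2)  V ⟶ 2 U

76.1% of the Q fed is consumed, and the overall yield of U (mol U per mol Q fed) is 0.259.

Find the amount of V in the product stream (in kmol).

Conversion of Q: Q consumed = 2ξ₁ = 0.761 × 695 → ξ₁ = 264.4 kmol.
Yield of U: 2ξ₂ / 695 = 0.259 → ξ₂ = 90 kmol.
Outlet amounts (n = n₀ + Σ ν·ξ):
  Q: 695 − 2(264.4) = 166.1
  V: 0 + 2(264.4) − 1(90) = 438.9
  U: 0 + 2(90) = 180

439 kmol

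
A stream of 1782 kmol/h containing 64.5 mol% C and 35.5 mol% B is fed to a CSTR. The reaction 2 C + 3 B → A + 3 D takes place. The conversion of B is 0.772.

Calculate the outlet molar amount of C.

824 kmol/h

B reacted = 0.772 × 632.6 = 488.4 kmol/h; ν_B = −3, so ξ = 488.4/3 = 162.8 kmol/h.
Outlet amounts (n = n₀ + ν ξ):
  C: 1149 − 2(162.8) = 823.8
  B: 632.6 − 3(162.8) = 144.2
  A: 0 + 1(162.8) = 162.8
  D: 0 + 3(162.8) = 488.4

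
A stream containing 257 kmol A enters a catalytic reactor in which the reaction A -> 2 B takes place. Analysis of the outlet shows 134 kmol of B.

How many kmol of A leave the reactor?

For B: n = n₀ + 2ξ → 134 = 0 + 2ξ, giving ξ = 67 kmol.
Outlet amounts (n = n₀ + ν ξ):
  A: 257 − 1(67) = 190
  B: 0 + 2(67) = 134

190 kmol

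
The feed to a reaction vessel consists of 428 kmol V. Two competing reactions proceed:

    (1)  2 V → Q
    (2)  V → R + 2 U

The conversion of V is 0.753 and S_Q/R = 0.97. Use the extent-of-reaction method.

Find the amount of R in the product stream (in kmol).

Conversion of V: V consumed = 0.753 × 428 = 322.3 kmol = 2ξ₁ + 1ξ₂.
Selectivity: 1ξ₁ / (1ξ₂) = 0.97 → ξ₁ = 0.97 ξ₂.
Substitute: (2·0.97 + 1) ξ₂ = 322.3 → ξ₂ = 109.6 kmol, ξ₁ = 106.3 kmol.
Outlet amounts (n = n₀ + Σ ν·ξ):
  V: 428 − 2(106.3) − 1(109.6) = 105.7
  Q: 0 + 1(106.3) = 106.3
  R: 0 + 1(109.6) = 109.6
  U: 0 + 2(109.6) = 219.2

110 kmol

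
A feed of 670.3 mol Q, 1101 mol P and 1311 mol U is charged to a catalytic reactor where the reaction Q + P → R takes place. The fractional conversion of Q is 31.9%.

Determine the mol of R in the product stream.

214 mol

Q reacted = 0.319 × 670.3 = 213.8 mol; ν_Q = −1, so ξ = 213.8/1 = 213.8 mol.
Outlet amounts (n = n₀ + ν ξ):
  Q: 670.3 − 1(213.8) = 456.5
  P: 1101 − 1(213.8) = 887.2
  R: 0 + 1(213.8) = 213.8
  U: 1311 (inert)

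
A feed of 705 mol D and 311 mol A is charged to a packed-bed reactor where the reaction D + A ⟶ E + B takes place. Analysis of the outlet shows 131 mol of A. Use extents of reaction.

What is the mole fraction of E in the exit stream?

For A: n = n₀ − 1ξ → 131 = 311 − 1ξ, giving ξ = 180 mol.
Outlet amounts (n = n₀ + ν ξ):
  D: 705 − 1(180) = 525
  A: 311 − 1(180) = 131
  E: 0 + 1(180) = 180
  B: 0 + 1(180) = 180
Total out = 1016 mol; y_E = 180 / 1016 = 0.1772.

0.177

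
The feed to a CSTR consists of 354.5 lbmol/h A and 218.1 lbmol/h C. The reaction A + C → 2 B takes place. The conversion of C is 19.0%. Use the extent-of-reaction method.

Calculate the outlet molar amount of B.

C reacted = 0.19 × 218.1 = 41.44 lbmol/h; ν_C = −1, so ξ = 41.44/1 = 41.44 lbmol/h.
Outlet amounts (n = n₀ + ν ξ):
  A: 354.5 − 1(41.44) = 313.1
  C: 218.1 − 1(41.44) = 176.7
  B: 0 + 2(41.44) = 82.88

82.9 lbmol/h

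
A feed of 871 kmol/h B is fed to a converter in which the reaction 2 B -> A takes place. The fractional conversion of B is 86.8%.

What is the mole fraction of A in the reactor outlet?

B reacted = 0.868 × 871 = 756 kmol/h; ν_B = −2, so ξ = 756/2 = 378 kmol/h.
Outlet amounts (n = n₀ + ν ξ):
  B: 871 − 2(378) = 115
  A: 0 + 1(378) = 378
Total out = 493 kmol/h; y_A = 378 / 493 = 0.7668.

0.767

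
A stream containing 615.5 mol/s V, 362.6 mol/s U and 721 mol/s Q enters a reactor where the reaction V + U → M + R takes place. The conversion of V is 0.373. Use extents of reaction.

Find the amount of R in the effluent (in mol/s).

230 mol/s

V reacted = 0.373 × 615.5 = 229.6 mol/s; ν_V = −1, so ξ = 229.6/1 = 229.6 mol/s.
Outlet amounts (n = n₀ + ν ξ):
  V: 615.5 − 1(229.6) = 385.9
  U: 362.6 − 1(229.6) = 133
  M: 0 + 1(229.6) = 229.6
  R: 0 + 1(229.6) = 229.6
  Q: 721 (inert)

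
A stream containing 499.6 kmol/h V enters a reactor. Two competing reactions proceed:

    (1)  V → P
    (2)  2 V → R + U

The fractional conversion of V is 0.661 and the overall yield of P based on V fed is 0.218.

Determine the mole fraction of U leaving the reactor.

Yield of P: 1ξ₁ / 499.6 = 0.218 → ξ₁ = 108.9 kmol/h.
Conversion of V: 1ξ₁ + 2ξ₂ = 0.661 × 499.6 = 330.2 → ξ₂ = 110.7 kmol/h.
Outlet amounts (n = n₀ + Σ ν·ξ):
  V: 499.6 − 1(108.9) − 2(110.7) = 169.4
  P: 0 + 1(108.9) = 108.9
  R: 0 + 1(110.7) = 110.7
  U: 0 + 1(110.7) = 110.7
Total out = 499.6 kmol/h; y_U = 110.7 / 499.6 = 0.2215.

0.222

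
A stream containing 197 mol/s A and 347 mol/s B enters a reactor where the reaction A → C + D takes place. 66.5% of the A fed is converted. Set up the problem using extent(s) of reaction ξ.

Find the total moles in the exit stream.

675 mol/s

A reacted = 0.665 × 197 = 131 mol/s; ν_A = −1, so ξ = 131/1 = 131 mol/s.
Outlet amounts (n = n₀ + ν ξ):
  A: 197 − 1(131) = 66
  C: 0 + 1(131) = 131
  D: 0 + 1(131) = 131
  B: 347 (inert)
Total out = 66 + 131 + 131 + 347 = 675 mol/s.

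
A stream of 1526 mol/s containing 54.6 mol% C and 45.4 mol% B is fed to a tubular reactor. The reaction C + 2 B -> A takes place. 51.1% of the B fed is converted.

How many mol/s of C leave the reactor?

B reacted = 0.511 × 692.8 = 354 mol/s; ν_B = −2, so ξ = 354/2 = 177 mol/s.
Outlet amounts (n = n₀ + ν ξ):
  C: 833.2 − 1(177) = 656.2
  B: 692.8 − 2(177) = 338.8
  A: 0 + 1(177) = 177

656 mol/s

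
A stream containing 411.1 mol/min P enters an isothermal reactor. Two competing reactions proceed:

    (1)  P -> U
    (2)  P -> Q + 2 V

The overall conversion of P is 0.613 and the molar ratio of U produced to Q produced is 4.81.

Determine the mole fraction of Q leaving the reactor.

0.0871

Conversion of P: P consumed = 0.613 × 411.1 = 252 mol/min = 1ξ₁ + 1ξ₂.
Selectivity: 1ξ₁ / (1ξ₂) = 4.81 → ξ₁ = 4.81 ξ₂.
Substitute: (1·4.81 + 1) ξ₂ = 252 → ξ₂ = 43.37 mol/min, ξ₁ = 208.6 mol/min.
Outlet amounts (n = n₀ + Σ ν·ξ):
  P: 411.1 − 1(208.6) − 1(43.37) = 159.1
  U: 0 + 1(208.6) = 208.6
  Q: 0 + 1(43.37) = 43.37
  V: 0 + 2(43.37) = 86.75
Total out = 497.8 mol/min; y_Q = 43.37 / 497.8 = 0.08712.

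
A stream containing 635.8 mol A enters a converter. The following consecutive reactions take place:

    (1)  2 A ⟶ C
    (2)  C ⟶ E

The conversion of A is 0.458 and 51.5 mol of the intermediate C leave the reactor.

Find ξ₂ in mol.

Conversion of A: A consumed = 2ξ₁ = 0.458 × 635.8 → ξ₁ = 145.6 mol.
C balance: n_C = 0 + 1ξ₁ − 1ξ₂ = 51.5 → ξ₂ = (1·145.6 − 51.5)/1 = 94.1 mol.
Outlet amounts (n = n₀ + Σ ν·ξ):
  A: 635.8 − 2(145.6) = 344.6
  C: 0 + 1(145.6) − 1(94.1) = 51.5
  E: 0 + 1(94.1) = 94.1

ξ₂ = 94.1 mol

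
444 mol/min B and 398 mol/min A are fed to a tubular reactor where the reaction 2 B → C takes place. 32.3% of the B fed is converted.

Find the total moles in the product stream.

770 mol/min

B reacted = 0.323 × 444 = 143.4 mol/min; ν_B = −2, so ξ = 143.4/2 = 71.71 mol/min.
Outlet amounts (n = n₀ + ν ξ):
  B: 444 − 2(71.71) = 300.6
  C: 0 + 1(71.71) = 71.71
  A: 398 (inert)
Total out = 300.6 + 71.71 + 398 = 770.3 mol/min.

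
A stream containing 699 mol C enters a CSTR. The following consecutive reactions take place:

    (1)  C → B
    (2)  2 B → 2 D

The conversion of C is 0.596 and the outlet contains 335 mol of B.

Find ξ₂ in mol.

Conversion of C: C consumed = 1ξ₁ = 0.596 × 699 → ξ₁ = 416.6 mol.
B balance: n_B = 0 + 1ξ₁ − 2ξ₂ = 335 → ξ₂ = (1·416.6 − 335)/2 = 40.8 mol.
Outlet amounts (n = n₀ + Σ ν·ξ):
  C: 699 − 1(416.6) = 282.4
  B: 0 + 1(416.6) − 2(40.8) = 335
  D: 0 + 2(40.8) = 81.6

ξ₂ = 40.8 mol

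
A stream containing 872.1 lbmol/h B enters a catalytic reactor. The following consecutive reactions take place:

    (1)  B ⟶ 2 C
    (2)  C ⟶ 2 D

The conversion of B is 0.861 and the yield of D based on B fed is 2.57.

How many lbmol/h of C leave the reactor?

381 lbmol/h

Conversion of B: B consumed = 1ξ₁ = 0.861 × 872.1 → ξ₁ = 750.9 lbmol/h.
Yield of D: 2ξ₂ / 872.1 = 2.57 → ξ₂ = 1121 lbmol/h.
Outlet amounts (n = n₀ + Σ ν·ξ):
  B: 872.1 − 1(750.9) = 121.2
  C: 0 + 2(750.9) − 1(1121) = 381.1
  D: 0 + 2(1121) = 2241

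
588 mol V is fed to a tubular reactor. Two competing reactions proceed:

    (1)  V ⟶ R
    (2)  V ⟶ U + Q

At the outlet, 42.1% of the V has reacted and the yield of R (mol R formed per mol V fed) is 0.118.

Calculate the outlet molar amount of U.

178 mol

Yield of R: 1ξ₁ / 588 = 0.118 → ξ₁ = 69.38 mol.
Conversion of V: 1ξ₁ + 1ξ₂ = 0.421 × 588 = 247.5 → ξ₂ = 178.2 mol.
Outlet amounts (n = n₀ + Σ ν·ξ):
  V: 588 − 1(69.38) − 1(178.2) = 340.5
  R: 0 + 1(69.38) = 69.38
  U: 0 + 1(178.2) = 178.2
  Q: 0 + 1(178.2) = 178.2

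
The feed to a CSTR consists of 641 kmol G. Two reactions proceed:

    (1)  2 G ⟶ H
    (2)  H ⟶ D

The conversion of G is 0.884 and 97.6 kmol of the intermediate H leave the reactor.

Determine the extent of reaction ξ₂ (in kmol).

ξ₂ = 186 kmol

Conversion of G: G consumed = 2ξ₁ = 0.884 × 641 → ξ₁ = 283.3 kmol.
H balance: n_H = 0 + 1ξ₁ − 1ξ₂ = 97.6 → ξ₂ = (1·283.3 − 97.6)/1 = 185.7 kmol.
Outlet amounts (n = n₀ + Σ ν·ξ):
  G: 641 − 2(283.3) = 74.36
  H: 0 + 1(283.3) − 1(185.7) = 97.6
  D: 0 + 1(185.7) = 185.7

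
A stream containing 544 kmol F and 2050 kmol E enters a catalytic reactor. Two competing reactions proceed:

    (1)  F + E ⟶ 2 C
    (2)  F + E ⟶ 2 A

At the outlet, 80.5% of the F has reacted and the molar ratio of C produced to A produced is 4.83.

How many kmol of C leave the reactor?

Conversion of F: F consumed = 0.805 × 544 = 437.9 kmol = 1ξ₁ + 1ξ₂.
Selectivity: 2ξ₁ / (2ξ₂) = 4.83 → ξ₁ = 4.83 ξ₂.
Substitute: (1·4.83 + 1) ξ₂ = 437.9 → ξ₂ = 75.11 kmol, ξ₁ = 362.8 kmol.
Outlet amounts (n = n₀ + Σ ν·ξ):
  F: 544 − 1(362.8) − 1(75.11) = 106.1
  E: 2050 − 1(362.8) − 1(75.11) = 1612
  C: 0 + 2(362.8) = 725.6
  A: 0 + 2(75.11) = 150.2

726 kmol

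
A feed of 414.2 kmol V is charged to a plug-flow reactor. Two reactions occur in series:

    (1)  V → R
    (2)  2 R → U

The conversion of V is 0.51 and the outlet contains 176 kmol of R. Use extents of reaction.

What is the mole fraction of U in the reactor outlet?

Conversion of V: V consumed = 1ξ₁ = 0.51 × 414.2 → ξ₁ = 211.2 kmol.
R balance: n_R = 0 + 1ξ₁ − 2ξ₂ = 176 → ξ₂ = (1·211.2 − 176)/2 = 17.62 kmol.
Outlet amounts (n = n₀ + Σ ν·ξ):
  V: 414.2 − 1(211.2) = 203
  R: 0 + 1(211.2) − 2(17.62) = 176
  U: 0 + 1(17.62) = 17.62
Total out = 396.6 kmol; y_U = 17.62 / 396.6 = 0.04443.

0.0444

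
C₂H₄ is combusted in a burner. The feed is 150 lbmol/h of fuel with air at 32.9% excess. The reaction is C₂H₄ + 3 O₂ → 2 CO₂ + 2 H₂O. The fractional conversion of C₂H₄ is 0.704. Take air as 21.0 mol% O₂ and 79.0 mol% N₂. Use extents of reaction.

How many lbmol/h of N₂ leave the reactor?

Stoichiometric O₂ = 3 × 150 = 450 lbmol/h; O₂ fed = 450 × 1.329 = 598 lbmol/h.
N₂ fed = 598 × 79/21 = 2250 lbmol/h.
Fuel reacted = 0.704 × 150 → ξ = 105.6 lbmol/h.
Outlet (n = n₀ + ν ξ):
  C₂H₄: 150 − 1(105.6) = 44.4
  O₂: 598 − 3(105.6) = 281.2
  N₂: 2250 (inert)
  CO₂: 0 + 2(105.6) = 211.2
  H₂O: 0 + 2(105.6) = 211.2

2250 lbmol/h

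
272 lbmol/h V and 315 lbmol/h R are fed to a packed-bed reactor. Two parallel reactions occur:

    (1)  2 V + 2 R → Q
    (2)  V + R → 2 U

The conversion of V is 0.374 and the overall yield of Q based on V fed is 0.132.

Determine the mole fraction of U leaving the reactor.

0.125

Yield of Q: 1ξ₁ / 272 = 0.132 → ξ₁ = 35.9 lbmol/h.
Conversion of V: 2ξ₁ + 1ξ₂ = 0.374 × 272 = 101.7 → ξ₂ = 29.92 lbmol/h.
Outlet amounts (n = n₀ + Σ ν·ξ):
  V: 272 − 2(35.9) − 1(29.92) = 170.3
  R: 315 − 2(35.9) − 1(29.92) = 213.3
  Q: 0 + 1(35.9) = 35.9
  U: 0 + 2(29.92) = 59.84
Total out = 479.3 lbmol/h; y_U = 59.84 / 479.3 = 0.1249.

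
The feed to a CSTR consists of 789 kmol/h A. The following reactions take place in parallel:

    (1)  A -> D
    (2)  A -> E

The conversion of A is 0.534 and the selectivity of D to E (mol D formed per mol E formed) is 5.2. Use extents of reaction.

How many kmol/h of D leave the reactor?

353 kmol/h

Conversion of A: A consumed = 0.534 × 789 = 421.3 kmol/h = 1ξ₁ + 1ξ₂.
Selectivity: 1ξ₁ / (1ξ₂) = 5.2 → ξ₁ = 5.2 ξ₂.
Substitute: (1·5.2 + 1) ξ₂ = 421.3 → ξ₂ = 67.96 kmol/h, ξ₁ = 353.4 kmol/h.
Outlet amounts (n = n₀ + Σ ν·ξ):
  A: 789 − 1(353.4) − 1(67.96) = 367.7
  D: 0 + 1(353.4) = 353.4
  E: 0 + 1(67.96) = 67.96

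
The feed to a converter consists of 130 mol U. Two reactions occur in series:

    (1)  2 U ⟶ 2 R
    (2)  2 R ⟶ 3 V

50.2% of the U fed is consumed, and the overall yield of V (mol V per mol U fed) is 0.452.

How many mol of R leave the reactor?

Conversion of U: U consumed = 2ξ₁ = 0.502 × 130 → ξ₁ = 32.63 mol.
Yield of V: 3ξ₂ / 130 = 0.452 → ξ₂ = 19.59 mol.
Outlet amounts (n = n₀ + Σ ν·ξ):
  U: 130 − 2(32.63) = 64.74
  R: 0 + 2(32.63) − 2(19.59) = 26.09
  V: 0 + 3(19.59) = 58.76

26.1 mol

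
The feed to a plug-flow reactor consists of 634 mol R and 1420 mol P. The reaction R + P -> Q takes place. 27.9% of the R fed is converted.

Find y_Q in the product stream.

0.0942

R reacted = 0.279 × 634 = 176.9 mol; ν_R = −1, so ξ = 176.9/1 = 176.9 mol.
Outlet amounts (n = n₀ + ν ξ):
  R: 634 − 1(176.9) = 457.1
  P: 1420 − 1(176.9) = 1243
  Q: 0 + 1(176.9) = 176.9
Total out = 1877 mol; y_Q = 176.9 / 1877 = 0.09423.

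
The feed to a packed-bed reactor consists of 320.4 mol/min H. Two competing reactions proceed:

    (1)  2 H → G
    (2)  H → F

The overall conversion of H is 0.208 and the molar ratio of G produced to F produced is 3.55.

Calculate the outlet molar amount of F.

Conversion of H: H consumed = 0.208 × 320.4 = 66.64 mol/min = 2ξ₁ + 1ξ₂.
Selectivity: 1ξ₁ / (1ξ₂) = 3.55 → ξ₁ = 3.55 ξ₂.
Substitute: (2·3.55 + 1) ξ₂ = 66.64 → ξ₂ = 8.228 mol/min, ξ₁ = 29.21 mol/min.
Outlet amounts (n = n₀ + Σ ν·ξ):
  H: 320.4 − 2(29.21) − 1(8.228) = 253.8
  G: 0 + 1(29.21) = 29.21
  F: 0 + 1(8.228) = 8.228

8.23 mol/min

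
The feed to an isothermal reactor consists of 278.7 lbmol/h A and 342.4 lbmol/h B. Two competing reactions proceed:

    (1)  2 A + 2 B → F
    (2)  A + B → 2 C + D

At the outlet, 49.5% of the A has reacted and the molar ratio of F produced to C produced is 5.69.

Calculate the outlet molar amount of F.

66.1 lbmol/h

Conversion of A: A consumed = 0.495 × 278.7 = 138 lbmol/h = 2ξ₁ + 1ξ₂.
Selectivity: 1ξ₁ / (2ξ₂) = 5.69 → ξ₁ = 11.38 ξ₂.
Substitute: (2·11.38 + 1) ξ₂ = 138 → ξ₂ = 5.806 lbmol/h, ξ₁ = 66.08 lbmol/h.
Outlet amounts (n = n₀ + Σ ν·ξ):
  A: 278.7 − 2(66.08) − 1(5.806) = 140.7
  B: 342.4 − 2(66.08) − 1(5.806) = 204.4
  F: 0 + 1(66.08) = 66.08
  C: 0 + 2(5.806) = 11.61
  D: 0 + 1(5.806) = 5.806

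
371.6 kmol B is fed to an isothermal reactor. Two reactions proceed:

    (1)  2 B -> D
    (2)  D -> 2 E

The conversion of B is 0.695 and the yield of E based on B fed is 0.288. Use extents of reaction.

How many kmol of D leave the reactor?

Conversion of B: B consumed = 2ξ₁ = 0.695 × 371.6 → ξ₁ = 129.1 kmol.
Yield of E: 2ξ₂ / 371.6 = 0.288 → ξ₂ = 53.51 kmol.
Outlet amounts (n = n₀ + Σ ν·ξ):
  B: 371.6 − 2(129.1) = 113.3
  D: 0 + 1(129.1) − 1(53.51) = 75.62
  E: 0 + 2(53.51) = 107

75.6 kmol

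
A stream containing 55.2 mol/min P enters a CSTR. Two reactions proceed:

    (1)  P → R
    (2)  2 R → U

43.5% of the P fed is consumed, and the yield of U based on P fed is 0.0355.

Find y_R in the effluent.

0.377

Conversion of P: P consumed = 1ξ₁ = 0.435 × 55.2 → ξ₁ = 24.01 mol/min.
Yield of U: 1ξ₂ / 55.2 = 0.0355 → ξ₂ = 1.96 mol/min.
Outlet amounts (n = n₀ + Σ ν·ξ):
  P: 55.2 − 1(24.01) = 31.19
  R: 0 + 1(24.01) − 2(1.96) = 20.09
  U: 0 + 1(1.96) = 1.96
Total out = 53.24 mol/min; y_R = 20.09 / 53.24 = 0.3774.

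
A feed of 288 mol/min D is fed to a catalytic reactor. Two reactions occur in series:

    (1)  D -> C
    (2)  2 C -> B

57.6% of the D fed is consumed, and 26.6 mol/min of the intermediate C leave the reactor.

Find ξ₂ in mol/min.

ξ₂ = 69.6 mol/min

Conversion of D: D consumed = 1ξ₁ = 0.576 × 288 → ξ₁ = 165.9 mol/min.
C balance: n_C = 0 + 1ξ₁ − 2ξ₂ = 26.6 → ξ₂ = (1·165.9 − 26.6)/2 = 69.64 mol/min.
Outlet amounts (n = n₀ + Σ ν·ξ):
  D: 288 − 1(165.9) = 122.1
  C: 0 + 1(165.9) − 2(69.64) = 26.6
  B: 0 + 1(69.64) = 69.64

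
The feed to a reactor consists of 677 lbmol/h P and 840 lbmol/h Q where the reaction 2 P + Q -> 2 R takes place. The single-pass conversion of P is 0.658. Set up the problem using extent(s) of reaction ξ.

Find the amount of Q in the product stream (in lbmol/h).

P reacted = 0.658 × 677 = 445.5 lbmol/h; ν_P = −2, so ξ = 445.5/2 = 222.7 lbmol/h.
Outlet amounts (n = n₀ + ν ξ):
  P: 677 − 2(222.7) = 231.5
  Q: 840 − 1(222.7) = 617.3
  R: 0 + 2(222.7) = 445.5

617 lbmol/h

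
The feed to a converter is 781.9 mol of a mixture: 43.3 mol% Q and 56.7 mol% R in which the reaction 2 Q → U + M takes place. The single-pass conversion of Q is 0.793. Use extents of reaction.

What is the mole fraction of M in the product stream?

0.172

Q reacted = 0.793 × 338.6 = 268.5 mol; ν_Q = −2, so ξ = 268.5/2 = 134.2 mol.
Outlet amounts (n = n₀ + ν ξ):
  Q: 338.6 − 2(134.2) = 70.08
  U: 0 + 1(134.2) = 134.2
  M: 0 + 1(134.2) = 134.2
  R: 443.3 (inert)
Total out = 781.9 mol; y_M = 134.2 / 781.9 = 0.1717.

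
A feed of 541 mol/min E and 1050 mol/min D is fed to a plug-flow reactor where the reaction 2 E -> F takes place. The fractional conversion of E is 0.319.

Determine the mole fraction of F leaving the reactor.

0.0573

E reacted = 0.319 × 541 = 172.6 mol/min; ν_E = −2, so ξ = 172.6/2 = 86.29 mol/min.
Outlet amounts (n = n₀ + ν ξ):
  E: 541 − 2(86.29) = 368.4
  F: 0 + 1(86.29) = 86.29
  D: 1050 (inert)
Total out = 1505 mol/min; y_F = 86.29 / 1505 = 0.05735.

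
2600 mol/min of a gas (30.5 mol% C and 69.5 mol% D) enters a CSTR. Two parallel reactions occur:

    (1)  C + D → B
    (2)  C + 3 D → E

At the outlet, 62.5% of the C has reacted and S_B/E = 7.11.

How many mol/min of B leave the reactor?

Conversion of C: C consumed = 0.625 × 793 = 495.6 mol/min = 1ξ₁ + 1ξ₂.
Selectivity: 1ξ₁ / (1ξ₂) = 7.11 → ξ₁ = 7.11 ξ₂.
Substitute: (1·7.11 + 1) ξ₂ = 495.6 → ξ₂ = 61.11 mol/min, ξ₁ = 434.5 mol/min.
Outlet amounts (n = n₀ + Σ ν·ξ):
  C: 793 − 1(434.5) − 1(61.11) = 297.4
  D: 1807 − 1(434.5) − 3(61.11) = 1189
  B: 0 + 1(434.5) = 434.5
  E: 0 + 1(61.11) = 61.11

435 mol/min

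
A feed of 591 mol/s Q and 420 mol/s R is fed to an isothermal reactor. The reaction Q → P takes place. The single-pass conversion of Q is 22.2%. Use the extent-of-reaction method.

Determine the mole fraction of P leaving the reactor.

Q reacted = 0.222 × 591 = 131.2 mol/s; ν_Q = −1, so ξ = 131.2/1 = 131.2 mol/s.
Outlet amounts (n = n₀ + ν ξ):
  Q: 591 − 1(131.2) = 459.8
  P: 0 + 1(131.2) = 131.2
  R: 420 (inert)
Total out = 1011 mol/s; y_P = 131.2 / 1011 = 0.1298.

0.13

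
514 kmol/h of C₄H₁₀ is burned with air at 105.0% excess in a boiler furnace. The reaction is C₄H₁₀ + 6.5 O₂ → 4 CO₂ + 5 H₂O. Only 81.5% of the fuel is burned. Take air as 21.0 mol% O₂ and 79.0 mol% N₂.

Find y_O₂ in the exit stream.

Stoichiometric O₂ = 6.5 × 514 = 3341 kmol/h; O₂ fed = 3341 × 2.050 = 6849 kmol/h.
N₂ fed = 6849 × 79/21 = 25770 kmol/h.
Fuel reacted = 0.815 × 514 → ξ = 418.9 kmol/h.
Outlet (n = n₀ + ν ξ):
  C₄H₁₀: 514 − 1(418.9) = 95.09
  O₂: 6849 − 6.5(418.9) = 4126
  N₂: 25770 (inert)
  CO₂: 0 + 4(418.9) = 1676
  H₂O: 0 + 5(418.9) = 2095
Total out = 33760 kmol/h; y_O₂ = 4126 / 33760 = 0.1222.

0.122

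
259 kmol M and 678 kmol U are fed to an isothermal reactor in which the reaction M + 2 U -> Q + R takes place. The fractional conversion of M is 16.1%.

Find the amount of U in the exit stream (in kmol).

M reacted = 0.161 × 259 = 41.7 kmol; ν_M = −1, so ξ = 41.7/1 = 41.7 kmol.
Outlet amounts (n = n₀ + ν ξ):
  M: 259 − 1(41.7) = 217.3
  U: 678 − 2(41.7) = 594.6
  Q: 0 + 1(41.7) = 41.7
  R: 0 + 1(41.7) = 41.7

595 kmol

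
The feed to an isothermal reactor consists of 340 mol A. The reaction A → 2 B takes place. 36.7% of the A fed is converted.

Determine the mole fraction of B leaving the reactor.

A reacted = 0.367 × 340 = 124.8 mol; ν_A = −1, so ξ = 124.8/1 = 124.8 mol.
Outlet amounts (n = n₀ + ν ξ):
  A: 340 − 1(124.8) = 215.2
  B: 0 + 2(124.8) = 249.6
Total out = 464.8 mol; y_B = 249.6 / 464.8 = 0.5369.

0.537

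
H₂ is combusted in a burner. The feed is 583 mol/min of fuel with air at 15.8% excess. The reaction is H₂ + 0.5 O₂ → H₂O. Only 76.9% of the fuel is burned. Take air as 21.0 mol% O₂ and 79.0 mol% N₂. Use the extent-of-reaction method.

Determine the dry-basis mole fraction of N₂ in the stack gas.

Stoichiometric O₂ = 0.5 × 583 = 291.5 mol/min; O₂ fed = 291.5 × 1.158 = 337.6 mol/min.
N₂ fed = 337.6 × 79/21 = 1270 mol/min.
Fuel reacted = 0.769 × 583 → ξ = 448.3 mol/min.
Outlet (n = n₀ + ν ξ):
  H₂: 583 − 1(448.3) = 134.7
  O₂: 337.6 − 0.5(448.3) = 113.4
  N₂: 1270 (inert)
  H₂O: 0 + 1(448.3) = 448.3
Dry total = 1518 mol/min; y_N₂ (dry) = 1270 / 1518 = 0.8366.

0.837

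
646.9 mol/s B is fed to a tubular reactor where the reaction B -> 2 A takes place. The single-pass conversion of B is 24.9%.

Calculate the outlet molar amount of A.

322 mol/s

B reacted = 0.249 × 646.9 = 161.1 mol/s; ν_B = −1, so ξ = 161.1/1 = 161.1 mol/s.
Outlet amounts (n = n₀ + ν ξ):
  B: 646.9 − 1(161.1) = 485.8
  A: 0 + 2(161.1) = 322.2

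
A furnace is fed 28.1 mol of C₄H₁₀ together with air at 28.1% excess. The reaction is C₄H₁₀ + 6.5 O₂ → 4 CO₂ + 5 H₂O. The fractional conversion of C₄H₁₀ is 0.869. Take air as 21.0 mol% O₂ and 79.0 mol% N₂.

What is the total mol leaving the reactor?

Stoichiometric O₂ = 6.5 × 28.1 = 182.7 mol; O₂ fed = 182.7 × 1.281 = 234 mol.
N₂ fed = 234 × 79/21 = 880.2 mol.
Fuel reacted = 0.869 × 28.1 → ξ = 24.42 mol.
Outlet (n = n₀ + ν ξ):
  C₄H₁₀: 28.1 − 1(24.42) = 3.681
  O₂: 234 − 6.5(24.42) = 75.25
  N₂: 880.2 (inert)
  CO₂: 0 + 4(24.42) = 97.68
  H₂O: 0 + 5(24.42) = 122.1
Total out = 3.681 + 75.25 + 880.2 + 97.68 + 122.1 = 1179 mol.

1180 mol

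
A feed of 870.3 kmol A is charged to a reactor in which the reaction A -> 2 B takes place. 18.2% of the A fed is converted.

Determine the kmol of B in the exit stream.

A reacted = 0.182 × 870.3 = 158.4 kmol; ν_A = −1, so ξ = 158.4/1 = 158.4 kmol.
Outlet amounts (n = n₀ + ν ξ):
  A: 870.3 − 1(158.4) = 711.9
  B: 0 + 2(158.4) = 316.8

317 kmol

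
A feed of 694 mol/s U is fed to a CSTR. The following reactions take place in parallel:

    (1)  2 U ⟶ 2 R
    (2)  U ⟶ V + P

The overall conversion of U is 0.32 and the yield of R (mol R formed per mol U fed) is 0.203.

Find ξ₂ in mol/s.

ξ₂ = 81.2 mol/s

Yield of R: 2ξ₁ / 694 = 0.203 → ξ₁ = 70.44 mol/s.
Conversion of U: 2ξ₁ + 1ξ₂ = 0.32 × 694 = 222.1 → ξ₂ = 81.2 mol/s.
Outlet amounts (n = n₀ + Σ ν·ξ):
  U: 694 − 2(70.44) − 1(81.2) = 471.9
  R: 0 + 2(70.44) = 140.9
  V: 0 + 1(81.2) = 81.2
  P: 0 + 1(81.2) = 81.2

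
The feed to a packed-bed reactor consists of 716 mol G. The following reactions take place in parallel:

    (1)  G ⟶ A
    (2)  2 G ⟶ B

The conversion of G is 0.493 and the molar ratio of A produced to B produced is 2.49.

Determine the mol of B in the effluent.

78.6 mol

Conversion of G: G consumed = 0.493 × 716 = 353 mol = 1ξ₁ + 2ξ₂.
Selectivity: 1ξ₁ / (1ξ₂) = 2.49 → ξ₁ = 2.49 ξ₂.
Substitute: (1·2.49 + 2) ξ₂ = 353 → ξ₂ = 78.62 mol, ξ₁ = 195.8 mol.
Outlet amounts (n = n₀ + Σ ν·ξ):
  G: 716 − 1(195.8) − 2(78.62) = 363
  A: 0 + 1(195.8) = 195.8
  B: 0 + 1(78.62) = 78.62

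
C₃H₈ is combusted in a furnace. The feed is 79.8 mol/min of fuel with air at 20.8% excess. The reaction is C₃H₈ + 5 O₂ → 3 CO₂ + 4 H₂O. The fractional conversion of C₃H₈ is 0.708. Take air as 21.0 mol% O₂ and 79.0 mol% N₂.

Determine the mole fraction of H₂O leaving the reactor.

Stoichiometric O₂ = 5 × 79.8 = 399 mol/min; O₂ fed = 399 × 1.208 = 482 mol/min.
N₂ fed = 482 × 79/21 = 1813 mol/min.
Fuel reacted = 0.708 × 79.8 → ξ = 56.5 mol/min.
Outlet (n = n₀ + ν ξ):
  C₃H₈: 79.8 − 1(56.5) = 23.3
  O₂: 482 − 5(56.5) = 199.5
  N₂: 1813 (inert)
  CO₂: 0 + 3(56.5) = 169.5
  H₂O: 0 + 4(56.5) = 226
Total out = 2431 mol/min; y_H₂O = 226 / 2431 = 0.09294.

0.0929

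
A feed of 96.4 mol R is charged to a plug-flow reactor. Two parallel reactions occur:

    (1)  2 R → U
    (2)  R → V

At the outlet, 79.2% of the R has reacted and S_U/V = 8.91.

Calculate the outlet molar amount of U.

36.1 mol

Conversion of R: R consumed = 0.792 × 96.4 = 76.35 mol = 2ξ₁ + 1ξ₂.
Selectivity: 1ξ₁ / (1ξ₂) = 8.91 → ξ₁ = 8.91 ξ₂.
Substitute: (2·8.91 + 1) ξ₂ = 76.35 → ξ₂ = 4.057 mol, ξ₁ = 36.15 mol.
Outlet amounts (n = n₀ + Σ ν·ξ):
  R: 96.4 − 2(36.15) − 1(4.057) = 20.05
  U: 0 + 1(36.15) = 36.15
  V: 0 + 1(4.057) = 4.057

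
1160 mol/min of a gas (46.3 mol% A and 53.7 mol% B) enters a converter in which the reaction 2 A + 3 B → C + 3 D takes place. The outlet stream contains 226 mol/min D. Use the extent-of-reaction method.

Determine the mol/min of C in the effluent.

For D: n = n₀ + 3ξ → 226 = 0 + 3ξ, giving ξ = 75.33 mol/min.
Outlet amounts (n = n₀ + ν ξ):
  A: 537.1 − 2(75.33) = 386.4
  B: 622.9 − 3(75.33) = 396.9
  C: 0 + 1(75.33) = 75.33
  D: 0 + 3(75.33) = 226

75.3 mol/min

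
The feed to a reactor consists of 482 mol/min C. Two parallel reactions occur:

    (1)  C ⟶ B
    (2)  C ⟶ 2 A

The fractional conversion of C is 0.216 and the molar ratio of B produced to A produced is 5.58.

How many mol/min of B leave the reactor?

Conversion of C: C consumed = 0.216 × 482 = 104.1 mol/min = 1ξ₁ + 1ξ₂.
Selectivity: 1ξ₁ / (2ξ₂) = 5.58 → ξ₁ = 11.16 ξ₂.
Substitute: (1·11.16 + 1) ξ₂ = 104.1 → ξ₂ = 8.562 mol/min, ξ₁ = 95.55 mol/min.
Outlet amounts (n = n₀ + Σ ν·ξ):
  C: 482 − 1(95.55) − 1(8.562) = 377.9
  B: 0 + 1(95.55) = 95.55
  A: 0 + 2(8.562) = 17.12

95.6 mol/min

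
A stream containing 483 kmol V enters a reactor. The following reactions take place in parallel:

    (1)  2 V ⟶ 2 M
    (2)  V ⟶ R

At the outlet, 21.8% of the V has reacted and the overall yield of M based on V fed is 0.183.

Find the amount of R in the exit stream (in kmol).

Yield of M: 2ξ₁ / 483 = 0.183 → ξ₁ = 44.19 kmol.
Conversion of V: 2ξ₁ + 1ξ₂ = 0.218 × 483 = 105.3 → ξ₂ = 16.91 kmol.
Outlet amounts (n = n₀ + Σ ν·ξ):
  V: 483 − 2(44.19) − 1(16.91) = 377.7
  M: 0 + 2(44.19) = 88.39
  R: 0 + 1(16.91) = 16.91

16.9 kmol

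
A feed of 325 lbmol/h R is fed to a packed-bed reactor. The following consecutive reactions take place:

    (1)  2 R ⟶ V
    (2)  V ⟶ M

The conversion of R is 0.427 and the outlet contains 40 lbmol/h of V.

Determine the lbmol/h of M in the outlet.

29.4 lbmol/h

Conversion of R: R consumed = 2ξ₁ = 0.427 × 325 → ξ₁ = 69.39 lbmol/h.
V balance: n_V = 0 + 1ξ₁ − 1ξ₂ = 40 → ξ₂ = (1·69.39 − 40)/1 = 29.39 lbmol/h.
Outlet amounts (n = n₀ + Σ ν·ξ):
  R: 325 − 2(69.39) = 186.2
  V: 0 + 1(69.39) − 1(29.39) = 40
  M: 0 + 1(29.39) = 29.39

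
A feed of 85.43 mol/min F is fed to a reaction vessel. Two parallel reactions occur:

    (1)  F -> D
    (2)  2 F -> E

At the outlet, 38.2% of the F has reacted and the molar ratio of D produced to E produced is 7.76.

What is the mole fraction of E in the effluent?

Conversion of F: F consumed = 0.382 × 85.43 = 32.63 mol/min = 1ξ₁ + 2ξ₂.
Selectivity: 1ξ₁ / (1ξ₂) = 7.76 → ξ₁ = 7.76 ξ₂.
Substitute: (1·7.76 + 2) ξ₂ = 32.63 → ξ₂ = 3.344 mol/min, ξ₁ = 25.95 mol/min.
Outlet amounts (n = n₀ + Σ ν·ξ):
  F: 85.43 − 1(25.95) − 2(3.344) = 52.8
  D: 0 + 1(25.95) = 25.95
  E: 0 + 1(3.344) = 3.344
Total out = 82.09 mol/min; y_E = 3.344 / 82.09 = 0.04073.

0.0407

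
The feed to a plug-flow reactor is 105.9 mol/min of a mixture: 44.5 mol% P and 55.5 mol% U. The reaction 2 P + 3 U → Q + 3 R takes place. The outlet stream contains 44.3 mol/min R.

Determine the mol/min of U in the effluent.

For R: n = n₀ + 3ξ → 44.3 = 0 + 3ξ, giving ξ = 14.77 mol/min.
Outlet amounts (n = n₀ + ν ξ):
  P: 47.13 − 2(14.77) = 17.59
  U: 58.77 − 3(14.77) = 14.47
  Q: 0 + 1(14.77) = 14.77
  R: 0 + 3(14.77) = 44.3

14.5 mol/min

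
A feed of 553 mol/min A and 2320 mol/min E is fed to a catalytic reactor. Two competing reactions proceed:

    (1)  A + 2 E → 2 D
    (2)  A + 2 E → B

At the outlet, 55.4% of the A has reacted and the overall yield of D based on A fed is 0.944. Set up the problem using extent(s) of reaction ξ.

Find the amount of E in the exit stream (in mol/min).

1710 mol/min

Yield of D: 2ξ₁ / 553 = 0.944 → ξ₁ = 261 mol/min.
Conversion of A: 1ξ₁ + 1ξ₂ = 0.554 × 553 = 306.4 → ξ₂ = 45.35 mol/min.
Outlet amounts (n = n₀ + Σ ν·ξ):
  A: 553 − 1(261) − 1(45.35) = 246.6
  E: 2320 − 2(261) − 2(45.35) = 1707
  D: 0 + 2(261) = 522
  B: 0 + 1(45.35) = 45.35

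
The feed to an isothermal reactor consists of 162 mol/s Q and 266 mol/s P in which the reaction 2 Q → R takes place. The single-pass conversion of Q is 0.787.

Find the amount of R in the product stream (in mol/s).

Q reacted = 0.787 × 162 = 127.5 mol/s; ν_Q = −2, so ξ = 127.5/2 = 63.75 mol/s.
Outlet amounts (n = n₀ + ν ξ):
  Q: 162 − 2(63.75) = 34.51
  R: 0 + 1(63.75) = 63.75
  P: 266 (inert)

63.7 mol/s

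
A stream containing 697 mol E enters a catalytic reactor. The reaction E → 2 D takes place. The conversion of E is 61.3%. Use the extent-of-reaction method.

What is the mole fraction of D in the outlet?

E reacted = 0.613 × 697 = 427.3 mol; ν_E = −1, so ξ = 427.3/1 = 427.3 mol.
Outlet amounts (n = n₀ + ν ξ):
  E: 697 − 1(427.3) = 269.7
  D: 0 + 2(427.3) = 854.5
Total out = 1124 mol; y_D = 854.5 / 1124 = 0.7601.

0.76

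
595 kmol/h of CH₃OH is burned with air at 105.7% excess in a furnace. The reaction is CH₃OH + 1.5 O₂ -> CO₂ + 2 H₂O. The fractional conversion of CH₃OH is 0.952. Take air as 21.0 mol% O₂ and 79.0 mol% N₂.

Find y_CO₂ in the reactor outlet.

Stoichiometric O₂ = 1.5 × 595 = 892.5 kmol/h; O₂ fed = 892.5 × 2.057 = 1836 kmol/h.
N₂ fed = 1836 × 79/21 = 6906 kmol/h.
Fuel reacted = 0.952 × 595 → ξ = 566.4 kmol/h.
Outlet (n = n₀ + ν ξ):
  CH₃OH: 595 − 1(566.4) = 28.56
  O₂: 1836 − 1.5(566.4) = 986.2
  N₂: 6906 (inert)
  CO₂: 0 + 1(566.4) = 566.4
  H₂O: 0 + 2(566.4) = 1133
Total out = 9620 kmol/h; y_CO₂ = 566.4 / 9620 = 0.05888.

0.0589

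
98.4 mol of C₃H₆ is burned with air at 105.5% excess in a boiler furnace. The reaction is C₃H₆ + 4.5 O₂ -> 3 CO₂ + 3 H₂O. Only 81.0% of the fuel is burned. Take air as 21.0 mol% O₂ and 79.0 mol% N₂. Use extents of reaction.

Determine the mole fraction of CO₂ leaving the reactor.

Stoichiometric O₂ = 4.5 × 98.4 = 442.8 mol; O₂ fed = 442.8 × 2.055 = 910 mol.
N₂ fed = 910 × 79/21 = 3423 mol.
Fuel reacted = 0.81 × 98.4 → ξ = 79.7 mol.
Outlet (n = n₀ + ν ξ):
  C₃H₆: 98.4 − 1(79.7) = 18.7
  O₂: 910 − 4.5(79.7) = 551.3
  N₂: 3423 (inert)
  CO₂: 0 + 3(79.7) = 239.1
  H₂O: 0 + 3(79.7) = 239.1
Total out = 4471 mol; y_CO₂ = 239.1 / 4471 = 0.05348.

0.0535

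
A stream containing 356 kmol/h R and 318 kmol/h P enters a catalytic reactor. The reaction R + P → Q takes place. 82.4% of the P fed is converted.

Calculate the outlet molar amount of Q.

262 kmol/h

P reacted = 0.824 × 318 = 262 kmol/h; ν_P = −1, so ξ = 262/1 = 262 kmol/h.
Outlet amounts (n = n₀ + ν ξ):
  R: 356 − 1(262) = 93.97
  P: 318 − 1(262) = 55.97
  Q: 0 + 1(262) = 262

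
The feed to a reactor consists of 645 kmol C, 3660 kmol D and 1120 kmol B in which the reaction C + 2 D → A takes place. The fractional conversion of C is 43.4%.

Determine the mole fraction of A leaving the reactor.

C reacted = 0.434 × 645 = 279.9 kmol; ν_C = −1, so ξ = 279.9/1 = 279.9 kmol.
Outlet amounts (n = n₀ + ν ξ):
  C: 645 − 1(279.9) = 365.1
  D: 3660 − 2(279.9) = 3100
  A: 0 + 1(279.9) = 279.9
  B: 1120 (inert)
Total out = 4865 kmol; y_A = 279.9 / 4865 = 0.05754.

0.0575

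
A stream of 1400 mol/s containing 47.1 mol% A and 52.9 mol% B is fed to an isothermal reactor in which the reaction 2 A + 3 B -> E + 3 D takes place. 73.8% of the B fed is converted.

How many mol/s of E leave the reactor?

B reacted = 0.738 × 740.6 = 546.6 mol/s; ν_B = −3, so ξ = 546.6/3 = 182.2 mol/s.
Outlet amounts (n = n₀ + ν ξ):
  A: 659.4 − 2(182.2) = 295
  B: 740.6 − 3(182.2) = 194
  E: 0 + 1(182.2) = 182.2
  D: 0 + 3(182.2) = 546.6

182 mol/s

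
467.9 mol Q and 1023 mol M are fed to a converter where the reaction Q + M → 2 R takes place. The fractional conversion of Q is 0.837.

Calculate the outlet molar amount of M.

Q reacted = 0.837 × 467.9 = 391.6 mol; ν_Q = −1, so ξ = 391.6/1 = 391.6 mol.
Outlet amounts (n = n₀ + ν ξ):
  Q: 467.9 − 1(391.6) = 76.27
  M: 1023 − 1(391.6) = 631.4
  R: 0 + 2(391.6) = 783.3

631 mol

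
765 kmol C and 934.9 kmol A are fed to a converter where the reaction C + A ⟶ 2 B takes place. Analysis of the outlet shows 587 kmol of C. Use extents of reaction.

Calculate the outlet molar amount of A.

For C: n = n₀ − 1ξ → 587 = 765 − 1ξ, giving ξ = 178 kmol.
Outlet amounts (n = n₀ + ν ξ):
  C: 765 − 1(178) = 587
  A: 934.9 − 1(178) = 756.9
  B: 0 + 2(178) = 356

757 kmol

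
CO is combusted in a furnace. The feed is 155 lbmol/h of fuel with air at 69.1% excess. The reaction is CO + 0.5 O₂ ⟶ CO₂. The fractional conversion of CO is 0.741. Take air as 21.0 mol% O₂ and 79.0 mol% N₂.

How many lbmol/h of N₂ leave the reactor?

Stoichiometric O₂ = 0.5 × 155 = 77.5 lbmol/h; O₂ fed = 77.5 × 1.691 = 131.1 lbmol/h.
N₂ fed = 131.1 × 79/21 = 493 lbmol/h.
Fuel reacted = 0.741 × 155 → ξ = 114.9 lbmol/h.
Outlet (n = n₀ + ν ξ):
  CO: 155 − 1(114.9) = 40.14
  O₂: 131.1 − 0.5(114.9) = 73.62
  N₂: 493 (inert)
  CO₂: 0 + 1(114.9) = 114.9

493 lbmol/h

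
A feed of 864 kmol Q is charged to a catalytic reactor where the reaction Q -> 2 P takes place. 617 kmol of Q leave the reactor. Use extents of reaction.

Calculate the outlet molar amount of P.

494 kmol

For Q: n = n₀ − 1ξ → 617 = 864 − 1ξ, giving ξ = 247 kmol.
Outlet amounts (n = n₀ + ν ξ):
  Q: 864 − 1(247) = 617
  P: 0 + 2(247) = 494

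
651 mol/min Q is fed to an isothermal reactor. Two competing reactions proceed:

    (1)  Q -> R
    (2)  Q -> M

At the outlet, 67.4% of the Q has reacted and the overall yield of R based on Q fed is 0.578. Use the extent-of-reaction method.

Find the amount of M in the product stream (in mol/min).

Yield of R: 1ξ₁ / 651 = 0.578 → ξ₁ = 376.3 mol/min.
Conversion of Q: 1ξ₁ + 1ξ₂ = 0.674 × 651 = 438.8 → ξ₂ = 62.5 mol/min.
Outlet amounts (n = n₀ + Σ ν·ξ):
  Q: 651 − 1(376.3) − 1(62.5) = 212.2
  R: 0 + 1(376.3) = 376.3
  M: 0 + 1(62.5) = 62.5

62.5 mol/min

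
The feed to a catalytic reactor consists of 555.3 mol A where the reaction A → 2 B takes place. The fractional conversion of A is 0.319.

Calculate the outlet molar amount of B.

A reacted = 0.319 × 555.3 = 177.1 mol; ν_A = −1, so ξ = 177.1/1 = 177.1 mol.
Outlet amounts (n = n₀ + ν ξ):
  A: 555.3 − 1(177.1) = 378.2
  B: 0 + 2(177.1) = 354.3

354 mol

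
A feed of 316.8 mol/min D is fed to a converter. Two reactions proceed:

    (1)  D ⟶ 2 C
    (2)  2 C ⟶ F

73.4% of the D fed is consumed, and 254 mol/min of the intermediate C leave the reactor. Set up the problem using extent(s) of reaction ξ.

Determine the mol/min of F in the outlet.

Conversion of D: D consumed = 1ξ₁ = 0.734 × 316.8 → ξ₁ = 232.5 mol/min.
C balance: n_C = 0 + 2ξ₁ − 2ξ₂ = 254 → ξ₂ = (2·232.5 − 254)/2 = 105.5 mol/min.
Outlet amounts (n = n₀ + Σ ν·ξ):
  D: 316.8 − 1(232.5) = 84.27
  C: 0 + 2(232.5) − 2(105.5) = 254
  F: 0 + 1(105.5) = 105.5

106 mol/min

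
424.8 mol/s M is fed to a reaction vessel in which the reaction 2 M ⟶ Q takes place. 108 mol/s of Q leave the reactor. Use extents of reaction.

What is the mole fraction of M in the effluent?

For Q: n = n₀ + 1ξ → 108 = 0 + 1ξ, giving ξ = 108 mol/s.
Outlet amounts (n = n₀ + ν ξ):
  M: 424.8 − 2(108) = 208.8
  Q: 0 + 1(108) = 108
Total out = 316.8 mol/s; y_M = 208.8 / 316.8 = 0.6591.

0.659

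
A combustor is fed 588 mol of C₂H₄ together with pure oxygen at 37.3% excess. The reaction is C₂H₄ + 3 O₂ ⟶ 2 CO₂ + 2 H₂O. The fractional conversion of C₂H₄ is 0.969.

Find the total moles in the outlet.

Stoichiometric O₂ = 3 × 588 = 1764 mol; O₂ fed = 1764 × 1.373 = 2422 mol.
Fuel reacted = 0.969 × 588 → ξ = 569.8 mol.
Outlet (n = n₀ + ν ξ):
  C₂H₄: 588 − 1(569.8) = 18.23
  O₂: 2422 − 3(569.8) = 712.7
  CO₂: 0 + 2(569.8) = 1140
  H₂O: 0 + 2(569.8) = 1140
Total out = 18.23 + 712.7 + 1140 + 1140 = 3010 mol.

3010 mol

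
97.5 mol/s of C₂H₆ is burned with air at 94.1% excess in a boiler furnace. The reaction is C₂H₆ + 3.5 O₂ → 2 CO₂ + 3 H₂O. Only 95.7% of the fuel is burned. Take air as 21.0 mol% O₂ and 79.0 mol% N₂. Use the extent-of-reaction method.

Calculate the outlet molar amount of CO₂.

Stoichiometric O₂ = 3.5 × 97.5 = 341.2 mol/s; O₂ fed = 341.2 × 1.941 = 662.4 mol/s.
N₂ fed = 662.4 × 79/21 = 2492 mol/s.
Fuel reacted = 0.957 × 97.5 → ξ = 93.31 mol/s.
Outlet (n = n₀ + ν ξ):
  C₂H₆: 97.5 − 1(93.31) = 4.193
  O₂: 662.4 − 3.5(93.31) = 335.8
  N₂: 2492 (inert)
  CO₂: 0 + 2(93.31) = 186.6
  H₂O: 0 + 3(93.31) = 279.9

187 mol/s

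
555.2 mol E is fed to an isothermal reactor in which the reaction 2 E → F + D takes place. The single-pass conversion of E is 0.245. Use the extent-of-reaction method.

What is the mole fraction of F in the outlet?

E reacted = 0.245 × 555.2 = 136 mol; ν_E = −2, so ξ = 136/2 = 68.01 mol.
Outlet amounts (n = n₀ + ν ξ):
  E: 555.2 − 2(68.01) = 419.2
  F: 0 + 1(68.01) = 68.01
  D: 0 + 1(68.01) = 68.01
Total out = 555.2 mol; y_F = 68.01 / 555.2 = 0.1225.

0.122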